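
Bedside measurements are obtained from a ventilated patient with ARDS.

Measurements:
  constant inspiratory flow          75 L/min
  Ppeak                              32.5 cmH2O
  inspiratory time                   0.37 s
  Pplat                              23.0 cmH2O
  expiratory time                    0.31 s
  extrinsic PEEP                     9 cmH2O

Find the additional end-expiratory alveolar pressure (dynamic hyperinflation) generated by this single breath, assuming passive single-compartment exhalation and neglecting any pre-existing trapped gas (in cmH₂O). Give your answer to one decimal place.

Flow: 75 L/min ÷ 60 = 1.25 L/s.
Vt = flow × Ti = 1.25 L/s × 0.37 s × 1000 mL/L = 462.5 mL.
R = (PIP − Pplat)/V̇ = (32.5 − 23.0) / 1.25 = 9.5/1.25 = 7.6 cmH2O·s/L.
C = Vt/(Pplat − PEEP) = 462.5 / (23.0 − 9) = 462.5/14.0 = 33.036 mL/cmH2O.
τ = R × C = 7.6 × 0.03304 L/cmH2O = 0.2511 s.
Fraction remaining = e^(−Te/τ) = e^(−0.31/0.2511) = 0.291; trapped volume = 462.5 × 0.291 = 134.59 mL.
Additional alveolar pressure from trapping ≈ V_trapped / C = 134.59 / 33.036 = 4.074 cmH2O.

4.1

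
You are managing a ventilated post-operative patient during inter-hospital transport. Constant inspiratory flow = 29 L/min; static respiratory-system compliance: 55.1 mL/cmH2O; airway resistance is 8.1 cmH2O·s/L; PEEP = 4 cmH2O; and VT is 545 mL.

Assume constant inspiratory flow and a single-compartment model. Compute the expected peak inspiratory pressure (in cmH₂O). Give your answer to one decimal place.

17.8

Flow: 29 L/min ÷ 60 = 0.4833 L/s.
Equation of motion (constant flow): PIP = Vt/C + R·V̇ + PEEP.
PIP = 545/55.1 + 8.1×0.4833 + 4 = 9.891 + 3.915 + 4 = 17.806 cmH2O.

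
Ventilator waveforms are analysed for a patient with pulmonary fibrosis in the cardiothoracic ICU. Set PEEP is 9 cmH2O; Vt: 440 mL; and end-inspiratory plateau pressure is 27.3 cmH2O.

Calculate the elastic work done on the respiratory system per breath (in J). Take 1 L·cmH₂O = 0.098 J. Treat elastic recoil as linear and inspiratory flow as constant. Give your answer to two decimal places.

0.39

Elastic work ≈ ½ × (Pplat − PEEP) × Vt = 0.5 × (27.3 − 9) × 0.440 L = 0.5 × 18.3 × 0.440 = 4.026 L·cmH2O.
× 0.098 J/(L·cmH2O) → 0.3945 J.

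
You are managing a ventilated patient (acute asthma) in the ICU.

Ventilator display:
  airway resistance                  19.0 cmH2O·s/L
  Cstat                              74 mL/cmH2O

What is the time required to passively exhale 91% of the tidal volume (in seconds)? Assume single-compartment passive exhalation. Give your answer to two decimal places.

3.39

τ = R × C = 19.0 × 74 mL/cmH2O = 19.0 × 0.074 L/cmH2O = 1.406 s.
Exhaled fraction f = 1 − e^(−t/τ) → t = −τ·ln(1 − f) = −1.406·ln(0.09) = 3.386 s.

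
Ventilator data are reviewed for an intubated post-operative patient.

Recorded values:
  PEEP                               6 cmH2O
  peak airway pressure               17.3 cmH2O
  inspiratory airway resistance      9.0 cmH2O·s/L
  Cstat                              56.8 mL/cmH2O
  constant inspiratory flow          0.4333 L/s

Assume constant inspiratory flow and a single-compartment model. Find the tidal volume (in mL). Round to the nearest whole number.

420

Equation of motion (constant flow): PIP = Vt/C + R·V̇ + PEEP.
Vt/C = PIP − R·V̇ − PEEP = 17.3 − 3.9 − 6 = 7.4 cmH2O.
Vt = C × 7.4 = 56.8 × 7.4 = 420.32 mL.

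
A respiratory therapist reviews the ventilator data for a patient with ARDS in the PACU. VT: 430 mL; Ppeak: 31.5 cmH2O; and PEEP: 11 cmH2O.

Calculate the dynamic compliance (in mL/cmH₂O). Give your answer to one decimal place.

21.0

Dynamic compliance = Vt / (PIP − PEEP) = 430 / (31.5 − 11) = 430 / 20.5 = 20.976 mL/cmH2O.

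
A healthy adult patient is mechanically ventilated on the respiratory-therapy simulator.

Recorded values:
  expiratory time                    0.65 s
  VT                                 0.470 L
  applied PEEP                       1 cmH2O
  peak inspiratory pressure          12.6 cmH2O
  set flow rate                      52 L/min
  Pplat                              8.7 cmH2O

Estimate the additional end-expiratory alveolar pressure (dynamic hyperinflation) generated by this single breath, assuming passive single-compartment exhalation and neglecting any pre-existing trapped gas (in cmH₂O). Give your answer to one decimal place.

0.7

Flow: 52 L/min ÷ 60 = 0.8667 L/s.
R = (PIP − Pplat)/V̇ = (12.6 − 8.7) / 0.8667 = 3.9/0.8667 = 4.5 cmH2O·s/L.
C = Vt/(Pplat − PEEP) = 470.0 / (8.7 − 1) = 470.0/7.7 = 61.039 mL/cmH2O.
τ = R × C = 4.5 × 0.06104 L/cmH2O = 0.2747 s.
Fraction remaining = e^(−Te/τ) = e^(−0.65/0.2747) = 0.09383; trapped volume = 470.0 × 0.09383 = 44.1 mL.
Additional alveolar pressure from trapping ≈ V_trapped / C = 44.1 / 61.039 = 0.7225 cmH2O.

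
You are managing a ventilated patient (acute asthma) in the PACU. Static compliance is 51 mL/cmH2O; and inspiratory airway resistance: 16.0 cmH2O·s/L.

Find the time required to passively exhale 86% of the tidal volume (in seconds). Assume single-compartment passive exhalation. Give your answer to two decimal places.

τ = R × C = 16.0 × 51 mL/cmH2O = 16.0 × 0.051 L/cmH2O = 0.816 s.
Exhaled fraction f = 1 − e^(−t/τ) → t = −τ·ln(1 − f) = −0.816·ln(0.14) = 1.604 s.

1.60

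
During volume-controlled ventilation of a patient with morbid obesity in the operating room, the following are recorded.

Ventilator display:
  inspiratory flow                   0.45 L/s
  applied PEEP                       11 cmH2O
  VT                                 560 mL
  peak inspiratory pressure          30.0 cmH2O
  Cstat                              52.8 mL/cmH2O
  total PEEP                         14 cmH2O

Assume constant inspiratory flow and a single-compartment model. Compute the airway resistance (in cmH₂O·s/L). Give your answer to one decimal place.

Total PEEP = 14 cmH2O (set 11 + intrinsic 3); this is the baseline alveolar pressure.
Equation of motion (constant flow): PIP = Vt/C + R·V̇ + PEEP.
R·V̇ = PIP − Vt/C − PEEP = 30.0 − 560/52.8 − 14 = 30.0 − 10.606 − 14 = 5.394 cmH2O.
R = 5.394 / 0.45 = 11.987 cmH2O·s/L.

12.0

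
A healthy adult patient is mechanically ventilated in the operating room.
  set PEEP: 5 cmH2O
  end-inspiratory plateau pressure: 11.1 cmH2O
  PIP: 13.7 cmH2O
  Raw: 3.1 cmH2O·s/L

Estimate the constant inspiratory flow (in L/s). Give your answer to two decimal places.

flow = (PIP − Pplat) / Raw = 2.6 / 3.1 = 0.8387 L/s.

0.84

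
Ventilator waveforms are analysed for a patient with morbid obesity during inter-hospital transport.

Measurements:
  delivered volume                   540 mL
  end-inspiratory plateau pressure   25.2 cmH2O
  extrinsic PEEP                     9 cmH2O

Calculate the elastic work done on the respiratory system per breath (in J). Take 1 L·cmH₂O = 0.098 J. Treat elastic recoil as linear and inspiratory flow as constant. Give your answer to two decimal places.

0.43

Elastic work ≈ ½ × (Pplat − PEEP) × Vt = 0.5 × (25.2 − 9) × 0.540 L = 0.5 × 16.2 × 0.540 = 4.374 L·cmH2O.
× 0.098 J/(L·cmH2O) → 0.4287 J.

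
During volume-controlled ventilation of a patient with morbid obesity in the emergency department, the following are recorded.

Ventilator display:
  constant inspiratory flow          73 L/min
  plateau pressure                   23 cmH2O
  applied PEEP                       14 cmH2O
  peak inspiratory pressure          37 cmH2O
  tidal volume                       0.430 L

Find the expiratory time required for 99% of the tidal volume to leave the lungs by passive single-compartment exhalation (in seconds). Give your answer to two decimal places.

Flow: 73 L/min ÷ 60 = 1.2167 L/s.
R = (PIP − Pplat)/V̇ = (37 − 23) / 1.2167 = 14.0/1.2167 = 11.507 cmH2O·s/L.
C = Vt/(Pplat − PEEP) = 430.0 / (23 − 14) = 430.0/9.0 = 47.778 mL/cmH2O.
τ = R × C = 11.507 × 0.04778 L/cmH2O = 0.5498 s.
t = −τ·ln(1 − 0.99) = −0.5498·ln(0.01) = 2.532 s.

2.53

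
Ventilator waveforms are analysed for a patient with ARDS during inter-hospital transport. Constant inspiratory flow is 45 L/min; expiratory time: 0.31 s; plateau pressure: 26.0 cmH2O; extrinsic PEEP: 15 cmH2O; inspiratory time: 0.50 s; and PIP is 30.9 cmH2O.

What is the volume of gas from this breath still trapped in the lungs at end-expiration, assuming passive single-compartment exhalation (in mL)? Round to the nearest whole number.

Flow: 45 L/min ÷ 60 = 0.75 L/s.
Vt = flow × Ti = 0.75 L/s × 0.50 s × 1000 mL/L = 375.0 mL.
R = (PIP − Pplat)/V̇ = (30.9 − 26.0) / 0.75 = 4.9/0.75 = 6.533 cmH2O·s/L.
C = Vt/(Pplat − PEEP) = 375.0 / (26.0 − 15) = 375.0/11.0 = 34.091 mL/cmH2O.
τ = R × C = 6.533 × 0.03409 L/cmH2O = 0.2227 s.
Fraction remaining = e^(−Te/τ) = e^(−0.31/0.2227) = 0.2486.
Trapped volume = 375.0 × 0.2486 = 93.225 mL.

93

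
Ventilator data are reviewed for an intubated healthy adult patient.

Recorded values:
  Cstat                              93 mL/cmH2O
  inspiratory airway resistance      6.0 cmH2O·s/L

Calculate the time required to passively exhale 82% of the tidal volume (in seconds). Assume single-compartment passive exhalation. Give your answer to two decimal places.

τ = R × C = 6.0 × 93 mL/cmH2O = 6.0 × 0.093 L/cmH2O = 0.558 s.
Exhaled fraction f = 1 − e^(−t/τ) → t = −τ·ln(1 − f) = −0.558·ln(0.18) = 0.9569 s.

0.96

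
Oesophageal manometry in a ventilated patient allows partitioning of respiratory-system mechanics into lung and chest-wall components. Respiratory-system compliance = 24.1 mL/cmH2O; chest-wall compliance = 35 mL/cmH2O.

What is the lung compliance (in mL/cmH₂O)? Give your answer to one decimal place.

77.4

1/CL = 1/Crs − 1/Ccw.
1/CL = 1/24.1 − 1/35 = 0.01292.
CL = 77.399 mL/cmH2O.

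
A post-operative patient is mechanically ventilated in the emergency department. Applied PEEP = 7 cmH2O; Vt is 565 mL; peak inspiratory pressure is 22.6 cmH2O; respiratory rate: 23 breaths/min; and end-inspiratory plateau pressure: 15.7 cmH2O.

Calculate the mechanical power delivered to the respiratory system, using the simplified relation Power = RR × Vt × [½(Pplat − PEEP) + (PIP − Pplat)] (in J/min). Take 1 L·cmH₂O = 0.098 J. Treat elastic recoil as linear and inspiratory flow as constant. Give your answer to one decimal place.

Per-breath work = Vt × [½(Pplat−PEEP) + (PIP−Pplat)] = 0.565 × [0.5×8.7 + 6.9] = 0.565 × 11.25 = 6.356 L·cmH2O.
Power = 23 × 6.356 = 146.19 L·cmH2O/min.
× 0.098 J/(L·cmH2O) → 14.327 J/min.

14.3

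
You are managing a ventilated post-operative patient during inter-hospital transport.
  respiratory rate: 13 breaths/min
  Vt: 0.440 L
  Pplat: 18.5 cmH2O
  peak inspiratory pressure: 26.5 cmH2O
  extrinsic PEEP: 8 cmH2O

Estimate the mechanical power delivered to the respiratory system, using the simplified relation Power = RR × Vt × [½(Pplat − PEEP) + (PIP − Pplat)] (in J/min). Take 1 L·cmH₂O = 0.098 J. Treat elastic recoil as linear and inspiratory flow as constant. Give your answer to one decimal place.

7.4

Per-breath work = Vt × [½(Pplat−PEEP) + (PIP−Pplat)] = 0.440 × [0.5×10.5 + 8.0] = 0.440 × 13.25 = 5.83 L·cmH2O.
Power = 13 × 5.83 = 75.79 L·cmH2O/min.
× 0.098 J/(L·cmH2O) → 7.427 J/min.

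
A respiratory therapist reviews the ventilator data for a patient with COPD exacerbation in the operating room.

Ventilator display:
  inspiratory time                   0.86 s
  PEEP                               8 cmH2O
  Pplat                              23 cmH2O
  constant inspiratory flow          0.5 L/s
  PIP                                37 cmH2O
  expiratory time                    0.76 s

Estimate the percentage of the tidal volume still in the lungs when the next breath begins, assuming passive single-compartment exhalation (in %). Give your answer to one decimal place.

38.8

Vt = flow × Ti = 0.5 L/s × 0.86 s × 1000 mL/L = 430.0 mL.
R = (PIP − Pplat)/V̇ = (37 − 23) / 0.5 = 14.0/0.5 = 28.0 cmH2O·s/L.
C = Vt/(Pplat − PEEP) = 430.0 / (23 − 8) = 430.0/15.0 = 28.667 mL/cmH2O.
τ = R × C = 28.0 × 0.02867 L/cmH2O = 0.8028 s.
Fraction remaining at end-expiration = e^(−Te/τ) = e^(−0.76/0.8028) = 0.388 → 38.8%.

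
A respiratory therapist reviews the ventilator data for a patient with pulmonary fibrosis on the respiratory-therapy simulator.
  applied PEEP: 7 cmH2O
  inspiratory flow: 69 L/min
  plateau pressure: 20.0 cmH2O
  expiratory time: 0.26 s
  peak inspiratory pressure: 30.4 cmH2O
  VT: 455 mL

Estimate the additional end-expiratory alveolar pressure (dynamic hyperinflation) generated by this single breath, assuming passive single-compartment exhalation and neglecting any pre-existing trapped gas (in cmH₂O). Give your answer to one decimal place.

5.7

Flow: 69 L/min ÷ 60 = 1.15 L/s.
R = (PIP − Pplat)/V̇ = (30.4 − 20.0) / 1.15 = 10.4/1.15 = 9.043 cmH2O·s/L.
C = Vt/(Pplat − PEEP) = 455.0 / (20.0 − 7) = 455.0/13.0 = 35.0 mL/cmH2O.
τ = R × C = 9.043 × 0.035 L/cmH2O = 0.3165 s.
Fraction remaining = e^(−Te/τ) = e^(−0.26/0.3165) = 0.4398; trapped volume = 455.0 × 0.4398 = 200.11 mL.
Additional alveolar pressure from trapping ≈ V_trapped / C = 200.11 / 35.0 = 5.717 cmH2O.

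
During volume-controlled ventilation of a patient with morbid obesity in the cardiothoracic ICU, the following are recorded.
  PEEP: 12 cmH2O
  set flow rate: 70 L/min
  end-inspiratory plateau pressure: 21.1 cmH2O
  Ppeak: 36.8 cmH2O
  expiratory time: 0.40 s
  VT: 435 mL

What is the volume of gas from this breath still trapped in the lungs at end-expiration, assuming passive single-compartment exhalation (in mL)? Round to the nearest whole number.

Flow: 70 L/min ÷ 60 = 1.1667 L/s.
R = (PIP − Pplat)/V̇ = (36.8 − 21.1) / 1.1667 = 15.7/1.1667 = 13.457 cmH2O·s/L.
C = Vt/(Pplat − PEEP) = 435.0 / (21.1 − 12) = 435.0/9.1 = 47.802 mL/cmH2O.
τ = R × C = 13.457 × 0.0478 L/cmH2O = 0.6432 s.
Fraction remaining = e^(−Te/τ) = e^(−0.40/0.6432) = 0.5369.
Trapped volume = 435.0 × 0.5369 = 233.55 mL.

234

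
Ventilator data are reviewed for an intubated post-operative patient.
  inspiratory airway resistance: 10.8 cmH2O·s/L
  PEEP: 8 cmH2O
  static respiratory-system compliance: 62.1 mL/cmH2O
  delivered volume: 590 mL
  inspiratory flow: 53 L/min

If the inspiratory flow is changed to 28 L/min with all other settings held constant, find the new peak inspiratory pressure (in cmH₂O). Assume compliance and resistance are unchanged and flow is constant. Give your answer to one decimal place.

Flow: 53 L/min ÷ 60 = 0.8833 L/s.
New flow: 28 L/min ÷ 60 = 0.4667 L/s.
PIP = Vt/C + R·V̇ + PEEP (constant-flow equation of motion).
Only the resistive term changes: ΔPIP = R × ΔV̇ = 10.8 × (0.4667 − 0.8833) = 10.8 × -0.4166 = -4.499 cmH2O.
Original PIP = 590/62.1 + 10.8×0.8833 + 8 = 27.04 cmH2O; new PIP = 27.04 + (-4.499) = 22.541 cmH2O.

22.5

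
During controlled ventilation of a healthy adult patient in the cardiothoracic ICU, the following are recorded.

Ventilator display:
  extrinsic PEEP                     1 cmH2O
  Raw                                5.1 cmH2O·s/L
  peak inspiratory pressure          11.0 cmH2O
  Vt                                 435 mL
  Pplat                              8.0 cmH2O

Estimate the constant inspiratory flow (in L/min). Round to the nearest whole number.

35

flow = (PIP − Pplat) / Raw = (11.0 − 8.0) / 5.1 = 0.5882 L/s × 60 = 35.292 L/min.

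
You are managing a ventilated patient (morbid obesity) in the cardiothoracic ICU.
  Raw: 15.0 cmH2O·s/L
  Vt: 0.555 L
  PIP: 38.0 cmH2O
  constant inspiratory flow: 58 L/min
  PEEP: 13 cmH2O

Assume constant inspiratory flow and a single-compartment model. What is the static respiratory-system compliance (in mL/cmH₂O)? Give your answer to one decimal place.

52.9

Flow: 58 L/min ÷ 60 = 0.9667 L/s.
Equation of motion (constant flow): PIP = Vt/C + R·V̇ + PEEP.
Vt/C = PIP − R·V̇ − PEEP = 38.0 − 15.0×0.9667 − 13 = 38.0 − 14.501 − 13 = 10.499 cmH2O.
C = Vt / 10.499 = 555 / 10.499 = 52.862 mL/cmH2O.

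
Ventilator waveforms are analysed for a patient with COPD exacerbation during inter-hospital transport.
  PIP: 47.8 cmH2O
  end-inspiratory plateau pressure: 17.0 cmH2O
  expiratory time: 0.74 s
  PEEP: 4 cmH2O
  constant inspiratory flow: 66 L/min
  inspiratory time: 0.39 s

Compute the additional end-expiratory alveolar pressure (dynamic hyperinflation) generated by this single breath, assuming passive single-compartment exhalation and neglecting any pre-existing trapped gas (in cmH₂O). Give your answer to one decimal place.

Flow: 66 L/min ÷ 60 = 1.1 L/s.
Vt = flow × Ti = 1.1 L/s × 0.39 s × 1000 mL/L = 429.0 mL.
R = (PIP − Pplat)/V̇ = (47.8 − 17.0) / 1.1 = 30.8/1.1 = 28.0 cmH2O·s/L.
C = Vt/(Pplat − PEEP) = 429.0 / (17.0 − 4) = 429.0/13.0 = 33.0 mL/cmH2O.
τ = R × C = 28.0 × 0.033 L/cmH2O = 0.924 s.
Fraction remaining = e^(−Te/τ) = e^(−0.74/0.924) = 0.4489; trapped volume = 429.0 × 0.4489 = 192.58 mL.
Additional alveolar pressure from trapping ≈ V_trapped / C = 192.58 / 33.0 = 5.836 cmH2O.

5.8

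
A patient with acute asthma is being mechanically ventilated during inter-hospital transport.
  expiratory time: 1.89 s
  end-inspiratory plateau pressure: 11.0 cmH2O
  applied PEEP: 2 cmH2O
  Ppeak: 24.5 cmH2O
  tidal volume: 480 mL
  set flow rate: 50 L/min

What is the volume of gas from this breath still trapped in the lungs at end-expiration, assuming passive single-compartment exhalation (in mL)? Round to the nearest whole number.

Flow: 50 L/min ÷ 60 = 0.8333 L/s.
R = (PIP − Pplat)/V̇ = (24.5 − 11.0) / 0.8333 = 13.5/0.8333 = 16.201 cmH2O·s/L.
C = Vt/(Pplat − PEEP) = 480.0 / (11.0 − 2) = 480.0/9.0 = 53.333 mL/cmH2O.
τ = R × C = 16.201 × 0.05333 L/cmH2O = 0.864 s.
Fraction remaining = e^(−Te/τ) = e^(−1.89/0.864) = 0.1122.
Trapped volume = 480.0 × 0.1122 = 53.856 mL.

54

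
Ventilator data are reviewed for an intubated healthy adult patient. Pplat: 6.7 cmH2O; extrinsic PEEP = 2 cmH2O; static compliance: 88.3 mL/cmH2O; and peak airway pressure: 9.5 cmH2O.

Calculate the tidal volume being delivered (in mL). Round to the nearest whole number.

Vt = Cstat × (Pplat − PEEP) = 88.3 × (6.7 − 2) = 88.3 × 4.7 = 415.01 mL.

415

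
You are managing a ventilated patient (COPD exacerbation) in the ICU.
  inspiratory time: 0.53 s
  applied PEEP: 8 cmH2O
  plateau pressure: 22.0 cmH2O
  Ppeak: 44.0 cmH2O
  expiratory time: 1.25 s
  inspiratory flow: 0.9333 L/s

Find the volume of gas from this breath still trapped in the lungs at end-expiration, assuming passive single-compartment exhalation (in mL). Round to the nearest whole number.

Vt = flow × Ti = 0.9333 L/s × 0.53 s × 1000 mL/L = 494.65 mL.
R = (PIP − Pplat)/V̇ = (44.0 − 22.0) / 0.9333 = 22.0/0.9333 = 23.572 cmH2O·s/L.
C = Vt/(Pplat − PEEP) = 494.65 / (22.0 − 8) = 494.65/14.0 = 35.332 mL/cmH2O.
τ = R × C = 23.572 × 0.03533 L/cmH2O = 0.8328 s.
Fraction remaining = e^(−Te/τ) = e^(−1.25/0.8328) = 0.2229.
Trapped volume = 494.65 × 0.2229 = 110.26 mL.

110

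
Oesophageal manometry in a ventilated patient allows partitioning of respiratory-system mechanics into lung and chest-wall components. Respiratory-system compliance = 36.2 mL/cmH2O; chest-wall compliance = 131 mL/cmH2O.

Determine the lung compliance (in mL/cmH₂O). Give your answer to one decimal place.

50.0

1/CL = 1/Crs − 1/Ccw.
1/CL = 1/36.2 − 1/131 = 0.01999.
CL = 50.025 mL/cmH2O.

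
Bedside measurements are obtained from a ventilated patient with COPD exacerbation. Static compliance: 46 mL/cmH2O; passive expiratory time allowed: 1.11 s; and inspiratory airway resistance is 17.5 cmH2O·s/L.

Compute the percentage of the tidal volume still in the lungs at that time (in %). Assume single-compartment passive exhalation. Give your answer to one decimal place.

τ = R × C = 17.5 × 46 mL/cmH2O = 17.5 × 0.046 L/cmH2O = 0.805 s.
Passive exhalation: V(t)/V₀ = e^(−t/τ) = e^(−1.11/0.805) = 0.2519.
Fraction remaining = 0.2519 → 25.19%.

25.2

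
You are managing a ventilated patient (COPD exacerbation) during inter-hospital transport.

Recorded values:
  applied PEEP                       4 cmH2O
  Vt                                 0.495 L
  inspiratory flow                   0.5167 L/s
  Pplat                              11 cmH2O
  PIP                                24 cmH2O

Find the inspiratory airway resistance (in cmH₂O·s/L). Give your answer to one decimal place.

Raw = (PIP − Pplat) / flow = (24 − 11) / 0.5167 = 13.0 / 0.5167 = 25.16 cmH2O·s/L.

25.2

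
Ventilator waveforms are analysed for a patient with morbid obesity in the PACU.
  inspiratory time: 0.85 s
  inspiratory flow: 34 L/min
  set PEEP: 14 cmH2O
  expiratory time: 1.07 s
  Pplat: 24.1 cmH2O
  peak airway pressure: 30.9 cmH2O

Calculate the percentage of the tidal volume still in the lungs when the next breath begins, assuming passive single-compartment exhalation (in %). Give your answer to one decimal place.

15.4

Flow: 34 L/min ÷ 60 = 0.5667 L/s.
Vt = flow × Ti = 0.5667 L/s × 0.85 s × 1000 mL/L = 481.7 mL.
R = (PIP − Pplat)/V̇ = (30.9 − 24.1) / 0.5667 = 6.8/0.5667 = 11.999 cmH2O·s/L.
C = Vt/(Pplat − PEEP) = 481.7 / (24.1 − 14) = 481.7/10.1 = 47.693 mL/cmH2O.
τ = R × C = 11.999 × 0.04769 L/cmH2O = 0.5722 s.
Fraction remaining at end-expiration = e^(−Te/τ) = e^(−1.07/0.5722) = 0.1541 → 15.41%.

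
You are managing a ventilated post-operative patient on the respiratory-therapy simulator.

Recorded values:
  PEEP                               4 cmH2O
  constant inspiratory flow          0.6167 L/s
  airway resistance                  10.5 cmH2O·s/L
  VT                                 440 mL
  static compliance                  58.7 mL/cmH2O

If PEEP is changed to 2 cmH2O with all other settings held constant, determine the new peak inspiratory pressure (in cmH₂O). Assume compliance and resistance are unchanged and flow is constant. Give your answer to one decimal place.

PIP = Vt/C + R·V̇ + PEEP (constant-flow equation of motion).
Only the baseline term changes: ΔPIP = ΔPEEP = 2 − 4 = -2.0 cmH2O.
Original PIP = 440/58.7 + 10.5×0.6167 + 4 = 17.971 cmH2O; new PIP = 17.971 + (-2.0) = 15.971 cmH2O.

16.0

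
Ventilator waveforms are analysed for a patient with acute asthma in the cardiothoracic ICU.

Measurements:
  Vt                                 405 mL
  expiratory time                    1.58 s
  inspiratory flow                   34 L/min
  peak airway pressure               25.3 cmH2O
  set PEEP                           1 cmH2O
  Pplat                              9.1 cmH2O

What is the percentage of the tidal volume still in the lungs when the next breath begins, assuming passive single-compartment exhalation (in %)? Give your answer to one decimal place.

33.1

Flow: 34 L/min ÷ 60 = 0.5667 L/s.
R = (PIP − Pplat)/V̇ = (25.3 − 9.1) / 0.5667 = 16.2/0.5667 = 28.587 cmH2O·s/L.
C = Vt/(Pplat − PEEP) = 405.0 / (9.1 − 1) = 405.0/8.1 = 50.0 mL/cmH2O.
τ = R × C = 28.587 × 0.05 L/cmH2O = 1.429 s.
Fraction remaining at end-expiration = e^(−Te/τ) = e^(−1.58/1.429) = 0.331 → 33.1%.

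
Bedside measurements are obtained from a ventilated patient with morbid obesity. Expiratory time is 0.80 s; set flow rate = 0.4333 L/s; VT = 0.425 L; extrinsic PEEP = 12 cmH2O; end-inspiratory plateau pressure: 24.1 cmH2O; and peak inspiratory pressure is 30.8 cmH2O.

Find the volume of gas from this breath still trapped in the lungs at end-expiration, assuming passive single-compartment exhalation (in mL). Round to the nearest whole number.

R = (PIP − Pplat)/V̇ = (30.8 − 24.1) / 0.4333 = 6.7/0.4333 = 15.463 cmH2O·s/L.
C = Vt/(Pplat − PEEP) = 425.0 / (24.1 − 12) = 425.0/12.1 = 35.124 mL/cmH2O.
τ = R × C = 15.463 × 0.03512 L/cmH2O = 0.5431 s.
Fraction remaining = e^(−Te/τ) = e^(−0.80/0.5431) = 0.2292.
Trapped volume = 425.0 × 0.2292 = 97.41 mL.

97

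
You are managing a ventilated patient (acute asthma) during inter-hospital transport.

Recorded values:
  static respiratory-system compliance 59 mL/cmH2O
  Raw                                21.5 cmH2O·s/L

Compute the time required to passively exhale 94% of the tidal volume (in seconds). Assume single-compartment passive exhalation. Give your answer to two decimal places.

3.57

τ = R × C = 21.5 × 59 mL/cmH2O = 21.5 × 0.059 L/cmH2O = 1.269 s.
Exhaled fraction f = 1 − e^(−t/τ) → t = −τ·ln(1 − f) = −1.269·ln(0.06) = 3.57 s.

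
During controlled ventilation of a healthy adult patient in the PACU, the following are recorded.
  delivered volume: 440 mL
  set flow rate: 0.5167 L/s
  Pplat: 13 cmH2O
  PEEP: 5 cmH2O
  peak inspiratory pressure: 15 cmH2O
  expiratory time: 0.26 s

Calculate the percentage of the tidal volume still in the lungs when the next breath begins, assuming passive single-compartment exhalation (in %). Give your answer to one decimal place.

29.5

R = (PIP − Pplat)/V̇ = (15 − 13) / 0.5167 = 2.0/0.5167 = 3.871 cmH2O·s/L.
C = Vt/(Pplat − PEEP) = 440.0 / (13 − 5) = 440.0/8.0 = 55.0 mL/cmH2O.
τ = R × C = 3.871 × 0.055 L/cmH2O = 0.2129 s.
Fraction remaining at end-expiration = e^(−Te/τ) = e^(−0.26/0.2129) = 0.2949 → 29.49%.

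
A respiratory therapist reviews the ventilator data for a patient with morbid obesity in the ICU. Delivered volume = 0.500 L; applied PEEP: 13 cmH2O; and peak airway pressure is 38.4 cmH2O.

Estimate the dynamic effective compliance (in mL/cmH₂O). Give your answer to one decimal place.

19.7

Dynamic compliance = Vt / (PIP − PEEP) = 500 / (38.4 − 13) = 500 / 25.4 = 19.685 mL/cmH2O.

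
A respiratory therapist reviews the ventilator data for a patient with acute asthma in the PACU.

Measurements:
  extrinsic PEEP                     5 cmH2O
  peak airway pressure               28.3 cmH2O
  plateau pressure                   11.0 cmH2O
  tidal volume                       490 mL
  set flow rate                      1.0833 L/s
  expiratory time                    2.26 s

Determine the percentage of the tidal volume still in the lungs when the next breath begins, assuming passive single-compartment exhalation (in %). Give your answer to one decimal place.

17.7

R = (PIP − Pplat)/V̇ = (28.3 − 11.0) / 1.0833 = 17.3/1.0833 = 15.97 cmH2O·s/L.
C = Vt/(Pplat − PEEP) = 490.0 / (11.0 − 5) = 490.0/6.0 = 81.667 mL/cmH2O.
τ = R × C = 15.97 × 0.08167 L/cmH2O = 1.304 s.
Fraction remaining at end-expiration = e^(−Te/τ) = e^(−2.26/1.304) = 0.1767 → 17.67%.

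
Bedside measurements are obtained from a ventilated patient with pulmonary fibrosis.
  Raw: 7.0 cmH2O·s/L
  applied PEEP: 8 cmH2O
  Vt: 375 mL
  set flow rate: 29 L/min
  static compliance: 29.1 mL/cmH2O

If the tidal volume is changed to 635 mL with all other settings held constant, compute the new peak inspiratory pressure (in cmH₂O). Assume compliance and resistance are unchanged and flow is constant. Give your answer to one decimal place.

Flow: 29 L/min ÷ 60 = 0.4833 L/s.
PIP = Vt/C + R·V̇ + PEEP (constant-flow equation of motion).
Only the elastic term changes: ΔPIP = ΔVt / C = (635 − 375) / 29.1 = 8.935 cmH2O.
Original PIP = 375/29.1 + 7.0×0.4833 + 8 = 24.27 cmH2O; new PIP = 24.27 + (8.935) = 33.205 cmH2O.

33.2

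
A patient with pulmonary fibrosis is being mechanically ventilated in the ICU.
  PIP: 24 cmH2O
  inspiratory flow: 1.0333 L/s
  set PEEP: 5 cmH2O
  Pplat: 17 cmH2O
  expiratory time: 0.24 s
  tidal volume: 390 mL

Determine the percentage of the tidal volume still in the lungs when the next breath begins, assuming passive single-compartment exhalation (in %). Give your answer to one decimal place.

33.6

R = (PIP − Pplat)/V̇ = (24 − 17) / 1.0333 = 7.0/1.0333 = 6.774 cmH2O·s/L.
C = Vt/(Pplat − PEEP) = 390.0 / (17 − 5) = 390.0/12.0 = 32.5 mL/cmH2O.
τ = R × C = 6.774 × 0.0325 L/cmH2O = 0.2202 s.
Fraction remaining at end-expiration = e^(−Te/τ) = e^(−0.24/0.2202) = 0.3362 → 33.62%.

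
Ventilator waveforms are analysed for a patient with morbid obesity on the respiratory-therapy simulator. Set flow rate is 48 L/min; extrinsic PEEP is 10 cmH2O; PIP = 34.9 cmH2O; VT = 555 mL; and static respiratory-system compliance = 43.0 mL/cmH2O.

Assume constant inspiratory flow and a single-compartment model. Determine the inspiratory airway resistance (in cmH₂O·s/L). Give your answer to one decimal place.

Flow: 48 L/min ÷ 60 = 0.8 L/s.
Equation of motion (constant flow): PIP = Vt/C + R·V̇ + PEEP.
R·V̇ = PIP − Vt/C − PEEP = 34.9 − 555/43.0 − 10 = 34.9 − 12.907 − 10 = 11.993 cmH2O.
R = 11.993 / 0.8 = 14.991 cmH2O·s/L.

15.0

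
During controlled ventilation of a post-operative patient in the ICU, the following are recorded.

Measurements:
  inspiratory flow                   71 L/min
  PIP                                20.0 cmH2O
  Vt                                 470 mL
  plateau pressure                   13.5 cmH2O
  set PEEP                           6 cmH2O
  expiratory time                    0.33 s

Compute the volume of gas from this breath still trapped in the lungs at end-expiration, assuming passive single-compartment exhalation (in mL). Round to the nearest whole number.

Flow: 71 L/min ÷ 60 = 1.1833 L/s.
R = (PIP − Pplat)/V̇ = (20.0 − 13.5) / 1.1833 = 6.5/1.1833 = 5.493 cmH2O·s/L.
C = Vt/(Pplat − PEEP) = 470.0 / (13.5 − 6) = 470.0/7.5 = 62.667 mL/cmH2O.
τ = R × C = 5.493 × 0.06267 L/cmH2O = 0.3442 s.
Fraction remaining = e^(−Te/τ) = e^(−0.33/0.3442) = 0.3834.
Trapped volume = 470.0 × 0.3834 = 180.2 mL.

180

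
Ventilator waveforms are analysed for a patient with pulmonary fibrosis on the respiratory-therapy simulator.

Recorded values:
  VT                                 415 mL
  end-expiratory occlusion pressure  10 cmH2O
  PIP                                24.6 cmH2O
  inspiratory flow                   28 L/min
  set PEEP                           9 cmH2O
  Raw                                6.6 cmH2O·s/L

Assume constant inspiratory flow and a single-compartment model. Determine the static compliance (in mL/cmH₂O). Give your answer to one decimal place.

36.0

Flow: 28 L/min ÷ 60 = 0.4667 L/s.
Total PEEP = 10 cmH2O (set 9 + intrinsic 1); this is the baseline alveolar pressure.
Equation of motion (constant flow): PIP = Vt/C + R·V̇ + PEEP.
Vt/C = PIP − R·V̇ − PEEP = 24.6 − 6.6×0.4667 − 10 = 24.6 − 3.08 − 10 = 11.52 cmH2O.
C = Vt / 11.52 = 415 / 11.52 = 36.024 mL/cmH2O.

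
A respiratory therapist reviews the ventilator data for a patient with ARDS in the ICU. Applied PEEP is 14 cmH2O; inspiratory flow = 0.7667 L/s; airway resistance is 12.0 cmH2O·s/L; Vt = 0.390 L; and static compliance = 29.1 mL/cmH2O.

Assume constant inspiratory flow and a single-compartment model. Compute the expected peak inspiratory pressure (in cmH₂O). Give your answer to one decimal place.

Equation of motion (constant flow): PIP = Vt/C + R·V̇ + PEEP.
PIP = 390/29.1 + 12.0×0.7667 + 14 = 13.402 + 9.2 + 14 = 36.602 cmH2O.

36.6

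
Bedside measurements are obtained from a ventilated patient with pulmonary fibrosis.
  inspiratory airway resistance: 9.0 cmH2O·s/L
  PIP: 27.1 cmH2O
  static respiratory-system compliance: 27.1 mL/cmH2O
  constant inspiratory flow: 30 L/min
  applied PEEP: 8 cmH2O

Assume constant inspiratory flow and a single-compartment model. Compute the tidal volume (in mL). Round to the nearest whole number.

Flow: 30 L/min ÷ 60 = 0.5 L/s.
Equation of motion (constant flow): PIP = Vt/C + R·V̇ + PEEP.
Vt/C = PIP − R·V̇ − PEEP = 27.1 − 4.5 − 8 = 14.6 cmH2O.
Vt = C × 14.6 = 27.1 × 14.6 = 395.66 mL.

396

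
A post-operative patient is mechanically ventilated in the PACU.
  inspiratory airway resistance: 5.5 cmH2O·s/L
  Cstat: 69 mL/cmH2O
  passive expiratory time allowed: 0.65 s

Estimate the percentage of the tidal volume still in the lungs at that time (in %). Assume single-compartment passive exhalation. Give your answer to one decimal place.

18.0

τ = R × C = 5.5 × 69 mL/cmH2O = 5.5 × 0.069 L/cmH2O = 0.3795 s.
Passive exhalation: V(t)/V₀ = e^(−t/τ) = e^(−0.65/0.3795) = 0.1804.
Fraction remaining = 0.1804 → 18.04%.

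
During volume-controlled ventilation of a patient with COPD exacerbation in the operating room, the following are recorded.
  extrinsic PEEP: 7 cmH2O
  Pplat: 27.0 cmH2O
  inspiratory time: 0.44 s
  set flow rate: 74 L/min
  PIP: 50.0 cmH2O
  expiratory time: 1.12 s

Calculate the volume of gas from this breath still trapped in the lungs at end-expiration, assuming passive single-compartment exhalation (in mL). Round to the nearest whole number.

59

Flow: 74 L/min ÷ 60 = 1.2333 L/s.
Vt = flow × Ti = 1.2333 L/s × 0.44 s × 1000 mL/L = 542.65 mL.
R = (PIP − Pplat)/V̇ = (50.0 − 27.0) / 1.2333 = 23.0/1.2333 = 18.649 cmH2O·s/L.
C = Vt/(Pplat − PEEP) = 542.65 / (27.0 − 7) = 542.65/20.0 = 27.133 mL/cmH2O.
τ = R × C = 18.649 × 0.02713 L/cmH2O = 0.5059 s.
Fraction remaining = e^(−Te/τ) = e^(−1.12/0.5059) = 0.1093.
Trapped volume = 542.65 × 0.1093 = 59.312 mL.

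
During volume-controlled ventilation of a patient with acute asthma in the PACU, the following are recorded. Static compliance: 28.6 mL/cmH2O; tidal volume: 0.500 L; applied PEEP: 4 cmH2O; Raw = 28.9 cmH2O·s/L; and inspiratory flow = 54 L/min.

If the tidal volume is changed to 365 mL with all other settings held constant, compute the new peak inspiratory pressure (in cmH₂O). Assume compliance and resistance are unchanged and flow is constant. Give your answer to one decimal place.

42.8

Flow: 54 L/min ÷ 60 = 0.9 L/s.
PIP = Vt/C + R·V̇ + PEEP (constant-flow equation of motion).
Only the elastic term changes: ΔPIP = ΔVt / C = (365 − 500) / 28.6 = -4.72 cmH2O.
Original PIP = 500/28.6 + 28.9×0.9 + 4 = 47.493 cmH2O; new PIP = 47.493 + (-4.72) = 42.773 cmH2O.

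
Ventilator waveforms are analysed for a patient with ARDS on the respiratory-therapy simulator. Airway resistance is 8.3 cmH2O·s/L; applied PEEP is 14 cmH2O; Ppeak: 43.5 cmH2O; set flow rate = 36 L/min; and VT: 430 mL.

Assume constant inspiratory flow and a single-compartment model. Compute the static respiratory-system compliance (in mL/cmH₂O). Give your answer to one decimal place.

17.5

Flow: 36 L/min ÷ 60 = 0.6 L/s.
Equation of motion (constant flow): PIP = Vt/C + R·V̇ + PEEP.
Vt/C = PIP − R·V̇ − PEEP = 43.5 − 8.3×0.6 − 14 = 43.5 − 4.98 − 14 = 24.52 cmH2O.
C = Vt / 24.52 = 430 / 24.52 = 17.537 mL/cmH2O.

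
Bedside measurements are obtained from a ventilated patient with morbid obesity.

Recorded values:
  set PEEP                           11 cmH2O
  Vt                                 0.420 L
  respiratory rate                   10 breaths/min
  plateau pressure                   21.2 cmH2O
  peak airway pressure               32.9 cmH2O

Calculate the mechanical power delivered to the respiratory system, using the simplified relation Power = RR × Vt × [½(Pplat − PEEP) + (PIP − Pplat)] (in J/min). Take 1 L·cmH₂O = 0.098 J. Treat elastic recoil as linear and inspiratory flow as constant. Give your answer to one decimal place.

Per-breath work = Vt × [½(Pplat−PEEP) + (PIP−Pplat)] = 0.420 × [0.5×10.2 + 11.7] = 0.420 × 16.8 = 7.056 L·cmH2O.
Power = 10 × 7.056 = 70.56 L·cmH2O/min.
× 0.098 J/(L·cmH2O) → 6.915 J/min.

6.9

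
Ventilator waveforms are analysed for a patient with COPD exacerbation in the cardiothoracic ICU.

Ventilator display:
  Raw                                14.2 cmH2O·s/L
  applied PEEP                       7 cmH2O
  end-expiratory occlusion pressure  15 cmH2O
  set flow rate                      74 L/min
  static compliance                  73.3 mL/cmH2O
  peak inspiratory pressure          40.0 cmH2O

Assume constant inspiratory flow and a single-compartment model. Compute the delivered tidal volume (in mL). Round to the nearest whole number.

549

Flow: 74 L/min ÷ 60 = 1.2333 L/s.
Total PEEP = 15 cmH2O (set 7 + intrinsic 8); this is the baseline alveolar pressure.
Equation of motion (constant flow): PIP = Vt/C + R·V̇ + PEEP.
Vt/C = PIP − R·V̇ − PEEP = 40.0 − 17.513 − 15 = 7.487 cmH2O.
Vt = C × 7.487 = 73.3 × 7.487 = 548.8 mL.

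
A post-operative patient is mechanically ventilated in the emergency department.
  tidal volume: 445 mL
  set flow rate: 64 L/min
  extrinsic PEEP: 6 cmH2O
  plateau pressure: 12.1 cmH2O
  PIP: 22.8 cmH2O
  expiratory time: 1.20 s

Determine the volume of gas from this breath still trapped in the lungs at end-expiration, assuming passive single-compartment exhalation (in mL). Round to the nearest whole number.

Flow: 64 L/min ÷ 60 = 1.0667 L/s.
R = (PIP − Pplat)/V̇ = (22.8 − 12.1) / 1.0667 = 10.7/1.0667 = 10.031 cmH2O·s/L.
C = Vt/(Pplat − PEEP) = 445.0 / (12.1 − 6) = 445.0/6.1 = 72.951 mL/cmH2O.
τ = R × C = 10.031 × 0.07295 L/cmH2O = 0.7318 s.
Fraction remaining = e^(−Te/τ) = e^(−1.20/0.7318) = 0.194.
Trapped volume = 445.0 × 0.194 = 86.33 mL.

86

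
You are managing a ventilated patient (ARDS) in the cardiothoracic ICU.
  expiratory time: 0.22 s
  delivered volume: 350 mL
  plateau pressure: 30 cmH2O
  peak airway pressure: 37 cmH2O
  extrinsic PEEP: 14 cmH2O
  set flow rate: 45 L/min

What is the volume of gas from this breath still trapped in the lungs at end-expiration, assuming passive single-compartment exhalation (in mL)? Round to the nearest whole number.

119

Flow: 45 L/min ÷ 60 = 0.75 L/s.
R = (PIP − Pplat)/V̇ = (37 − 30) / 0.75 = 7.0/0.75 = 9.333 cmH2O·s/L.
C = Vt/(Pplat − PEEP) = 350.0 / (30 − 14) = 350.0/16.0 = 21.875 mL/cmH2O.
τ = R × C = 9.333 × 0.02188 L/cmH2O = 0.2042 s.
Fraction remaining = e^(−Te/τ) = e^(−0.22/0.2042) = 0.3405.
Trapped volume = 350.0 × 0.3405 = 119.18 mL.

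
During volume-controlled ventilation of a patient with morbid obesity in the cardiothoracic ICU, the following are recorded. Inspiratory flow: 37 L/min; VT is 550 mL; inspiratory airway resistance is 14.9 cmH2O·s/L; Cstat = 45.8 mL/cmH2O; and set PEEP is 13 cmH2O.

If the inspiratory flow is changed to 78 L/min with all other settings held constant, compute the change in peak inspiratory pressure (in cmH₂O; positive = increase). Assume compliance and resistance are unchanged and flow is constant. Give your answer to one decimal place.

10.2

Flow: 37 L/min ÷ 60 = 0.6167 L/s.
New flow: 78 L/min ÷ 60 = 1.3 L/s.
PIP = Vt/C + R·V̇ + PEEP (constant-flow equation of motion).
Only the resistive term changes: ΔPIP = R × ΔV̇ = 14.9 × (1.3 − 0.6167) = 14.9 × 0.6833 = 10.181 cmH2O.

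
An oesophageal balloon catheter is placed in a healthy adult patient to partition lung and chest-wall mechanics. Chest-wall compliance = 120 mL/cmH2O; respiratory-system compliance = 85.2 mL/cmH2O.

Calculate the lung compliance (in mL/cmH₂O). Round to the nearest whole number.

294

1/CL = 1/Crs − 1/Ccw.
1/CL = 1/85.2 − 1/120 = 0.003404.
CL = 293.77 mL/cmH2O.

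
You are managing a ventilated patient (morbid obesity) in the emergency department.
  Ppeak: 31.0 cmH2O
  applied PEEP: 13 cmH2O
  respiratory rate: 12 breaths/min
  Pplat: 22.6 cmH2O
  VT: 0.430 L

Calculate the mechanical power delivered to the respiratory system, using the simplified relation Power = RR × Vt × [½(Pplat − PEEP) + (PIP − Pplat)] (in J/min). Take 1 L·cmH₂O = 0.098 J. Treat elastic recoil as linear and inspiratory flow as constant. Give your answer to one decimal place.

Per-breath work = Vt × [½(Pplat−PEEP) + (PIP−Pplat)] = 0.430 × [0.5×9.6 + 8.4] = 0.430 × 13.2 = 5.676 L·cmH2O.
Power = 12 × 5.676 = 68.112 L·cmH2O/min.
× 0.098 J/(L·cmH2O) → 6.675 J/min.

6.7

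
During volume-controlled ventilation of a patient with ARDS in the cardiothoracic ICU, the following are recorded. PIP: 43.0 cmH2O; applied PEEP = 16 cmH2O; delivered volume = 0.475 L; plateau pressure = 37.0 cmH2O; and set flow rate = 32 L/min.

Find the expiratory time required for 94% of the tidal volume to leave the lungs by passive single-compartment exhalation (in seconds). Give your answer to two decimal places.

0.72

Flow: 32 L/min ÷ 60 = 0.5333 L/s.
R = (PIP − Pplat)/V̇ = (43.0 − 37.0) / 0.5333 = 6.0/0.5333 = 11.251 cmH2O·s/L.
C = Vt/(Pplat − PEEP) = 475.0 / (37.0 − 16) = 475.0/21.0 = 22.619 mL/cmH2O.
τ = R × C = 11.251 × 0.02262 L/cmH2O = 0.2545 s.
t = −τ·ln(1 − 0.94) = −0.2545·ln(0.06) = 0.716 s.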